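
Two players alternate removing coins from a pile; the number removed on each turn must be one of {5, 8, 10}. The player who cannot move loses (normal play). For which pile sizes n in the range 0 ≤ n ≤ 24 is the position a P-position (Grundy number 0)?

n :  0  1  2  3  4  5  6  7  8  9 10 11 12 13 14 15 16 17 18 19 20 21 22 23 24
G :  0  0  0  0  0  1  1  1  1  1  2  2  2  2  2  0  0  0  0  0  1  1  1  1  1
P-positions are exactly the n with G(n) = 0.

0, 1, 2, 3, 4, 15, 16, 17, 18, 19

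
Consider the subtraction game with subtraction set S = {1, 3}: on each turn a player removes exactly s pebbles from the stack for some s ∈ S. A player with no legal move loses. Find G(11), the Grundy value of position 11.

1

n :  0  1  2  3  4  5  6  7  8  9 10 11
G :  0  1  0  1  0  1  0  1  0  1  0  1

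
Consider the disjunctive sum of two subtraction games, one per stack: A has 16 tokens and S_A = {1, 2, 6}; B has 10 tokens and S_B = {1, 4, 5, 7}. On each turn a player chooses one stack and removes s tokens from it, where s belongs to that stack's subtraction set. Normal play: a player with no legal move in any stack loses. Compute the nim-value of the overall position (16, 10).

Stack A, S = {1, 2, 6}:
G(0) = 0
G(1) = mex{0} = 1
G(2) = mex{1,0} = 2
G(3) = mex{2,1} = 0
G(4) = mex{0,2} = 1
G(5) = mex{1,0} = 2
G(6) = mex{2,1,0} = 3
G(7) = mex{3,2,1} = 0
G(8) = mex{0,3,2} = 1
G(9) = mex{1,0,0} = 2
G(10) = mex{2,1,1} = 0
G(11) = mex{0,2,2} = 1
G(12) = mex{1,0,3} = 2
G(13) = mex{2,1,0} = 3
G(14) = mex{3,2,1} = 0
G(15) = mex{0,3,2} = 1
G(16) = mex{1,0,0} = 2
G_A(16) = 2.
Stack B, S = {1, 4, 5, 7}:
n :  0  1  2  3  4  5  6  7  8  9 10
G :  0  1  0  1  2  3  2  3  0  1  0
G_B(10) = 0.
Combined Grundy value = 2 ⊕ 0 = 2.

2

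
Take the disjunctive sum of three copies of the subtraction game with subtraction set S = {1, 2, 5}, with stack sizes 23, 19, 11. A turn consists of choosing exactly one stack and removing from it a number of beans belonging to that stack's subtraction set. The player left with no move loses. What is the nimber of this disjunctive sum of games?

1

All stacks use S = {1, 2, 5}:
G(0) = 0
G(1) = mex{0} = 1
G(2) = mex{1,0} = 2
G(3) = mex{2,1} = 0
G(4) = mex{0,2} = 1
G(5) = mex{1,0,0} = 2
G(6) = mex{2,1,1} = 0
G(7) = mex{0,2,2} = 1
G(8) = mex{1,0,0} = 2
G(9) = mex{2,1,1} = 0
G(10) = mex{0,2,2} = 1
G(11) = mex{1,0,0} = 2
G(12) = mex{2,1,1} = 0
G(13) = mex{0,2,2} = 1
G(14) = mex{1,0,0} = 2
G(15) = mex{2,1,1} = 0
G(16) = mex{0,2,2} = 1
G(17) = mex{1,0,0} = 2
G(18) = mex{2,1,1} = 0
G(19) = mex{0,2,2} = 1
G(20) = mex{1,0,0} = 2
G(21) = mex{2,1,1} = 0
G(22) = mex{0,2,2} = 1
G(23) = mex{1,0,0} = 2
Stack A: G(23) = 2.
Stack B: G(19) = 1.
Stack C: G(11) = 2.
Combined Grundy value = 2 ⊕ 1 ⊕ 2 = 1.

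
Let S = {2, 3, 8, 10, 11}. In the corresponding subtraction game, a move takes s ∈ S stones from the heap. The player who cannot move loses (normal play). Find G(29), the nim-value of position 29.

G(0) = 0
G(1) = mex{} = 0
G(2) = mex{0} = 1
G(3) = mex{0,0} = 1
G(4) = mex{1,0} = 2
G(5) = mex{1,1} = 0
G(6) = mex{2,1} = 0
G(7) = mex{0,2} = 1
G(8) = mex{0,0,0} = 1
G(9) = mex{1,0,0} = 2
G(10) = mex{1,1,1,0} = 2
G(11) = mex{2,1,1,0,0} = 3
G(12) = mex{2,2,2,1,0} = 3
G(13) = mex{3,2,0,1,1} = 4
G(14) = mex{3,3,0,2,1} = 4
G(15) = mex{4,3,1,0,2} = 5
G(16) = mex{4,4,1,0,0} = 2
G(17) = mex{5,4,2,1,0} = 3
G(18) = mex{2,5,2,1,1} = 0
G(19) = mex{3,2,3,2,1} = 0
G(20) = mex{0,3,3,2,2} = 1
G(21) = mex{0,0,4,3,2} = 1
G(22) = mex{1,0,4,3,3} = 2
G(23) = mex{1,1,5,4,3} = 0
G(24) = mex{2,1,2,4,4} = 0
G(25) = mex{0,2,3,5,4} = 1
G(26) = mex{0,0,0,2,5} = 1
G(27) = mex{1,0,0,3,2} = 4
G(28) = mex{1,1,1,0,3} = 2
G(29) = mex{4,1,1,0,0} = 2

2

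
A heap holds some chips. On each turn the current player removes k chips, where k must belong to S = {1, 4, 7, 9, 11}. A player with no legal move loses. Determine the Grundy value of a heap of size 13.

n :  0  1  2  3  4  5  6  7  8  9 10 11 12 13
G :  0  1  0  1  2  0  1  2  0  1  0  1  2  3

3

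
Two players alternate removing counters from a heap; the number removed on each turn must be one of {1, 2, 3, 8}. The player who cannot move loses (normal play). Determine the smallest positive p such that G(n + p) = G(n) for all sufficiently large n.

n :  0  1  2  3  4  5  6  7  8  9 10 11 12 13 14 15 16 17 18 19
G :  0  1  2  3  0  1  2  3  4  0  1  2  3  0  1  2  3  4  0  1
G(n+9) = G(n) holds for n = 0,…,7 (a full window of length max(S) = 8), so the sequence is purely periodic with period 9.

9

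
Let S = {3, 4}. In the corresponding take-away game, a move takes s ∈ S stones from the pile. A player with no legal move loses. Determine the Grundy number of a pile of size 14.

n :  0  1  2  3  4  5  6  7  8  9 10 11 12 13 14
G :  0  0  0  1  1  1  2  0  0  0  1  1  1  2  0

0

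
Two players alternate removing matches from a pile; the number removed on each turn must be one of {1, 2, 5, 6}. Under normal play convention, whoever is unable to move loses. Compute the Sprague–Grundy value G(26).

G(0) = 0
G(1) = mex{0} = 1
G(2) = mex{1,0} = 2
G(3) = mex{2,1} = 0
G(4) = mex{0,2} = 1
G(5) = mex{1,0,0} = 2
G(6) = mex{2,1,1,0} = 3
G(7) = mex{3,2,2,1} = 0
G(8) = mex{0,3,0,2} = 1
G(9) = mex{1,0,1,0} = 2
G(10) = mex{2,1,2,1} = 0
G(11) = mex{0,2,3,2} = 1
G(12) = mex{1,0,0,3} = 2
G(13) = mex{2,1,1,0} = 3
G(14) = mex{3,2,2,1} = 0
G(15) = mex{0,3,0,2} = 1
G(16) = mex{1,0,1,0} = 2
G(17) = mex{2,1,2,1} = 0
G(18) = mex{0,2,3,2} = 1
G(19) = mex{1,0,0,3} = 2
G(20) = mex{2,1,1,0} = 3
G(21) = mex{3,2,2,1} = 0
G(22) = mex{0,3,0,2} = 1
G(23) = mex{1,0,1,0} = 2
G(24) = mex{2,1,2,1} = 0
G(25) = mex{0,2,3,2} = 1
G(26) = mex{1,0,0,3} = 2

2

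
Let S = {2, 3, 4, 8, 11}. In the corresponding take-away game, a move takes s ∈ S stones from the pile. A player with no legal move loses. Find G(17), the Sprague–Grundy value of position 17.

2

n :  0  1  2  3  4  5  6  7  8  9 10 11 12 13 14 15 16 17
G :  0  0  1  1  2  2  0  0  1  1  2  2  3  0  4  1  5  2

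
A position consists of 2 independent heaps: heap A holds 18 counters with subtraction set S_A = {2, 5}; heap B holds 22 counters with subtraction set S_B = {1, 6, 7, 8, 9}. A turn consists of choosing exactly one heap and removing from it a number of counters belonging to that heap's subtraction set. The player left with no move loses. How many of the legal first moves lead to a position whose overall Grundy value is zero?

Heap A, S = {2, 5}:
n :  0  1  2  3  4  5  6  7  8  9 10 11 12 13 14 15 16 17 18
G :  0  0  1  1  0  2  1  0  0  1  1  0  2  1  0  0  1  1  0
G_A(18) = 0.
Heap B, S = {1, 6, 7, 8, 9}:
G(0) = 0
G(1) = mex{0} = 1
G(2) = mex{1} = 0
G(3) = mex{0} = 1
G(4) = mex{1} = 0
G(5) = mex{0} = 1
G(6) = mex{1,0} = 2
G(7) = mex{2,1,0} = 3
G(8) = mex{3,0,1,0} = 2
G(9) = mex{2,1,0,1,0} = 3
G(10) = mex{3,0,1,0,1} = 2
G(11) = mex{2,1,0,1,0} = 3
G(12) = mex{3,2,1,0,1} = 4
G(13) = mex{4,3,2,1,0} = 5
G(14) = mex{5,2,3,2,1} = 0
G(15) = mex{0,3,2,3,2} = 1
G(16) = mex{1,2,3,2,3} = 0
G(17) = mex{0,3,2,3,2} = 1
G(18) = mex{1,4,3,2,3} = 0
G(19) = mex{0,5,4,3,2} = 1
G(20) = mex{1,0,5,4,3} = 2
G(21) = mex{2,1,0,5,4} = 3
G(22) = mex{3,0,1,0,5} = 2
G_B(22) = 2.
Combined Grundy value = 0 ⊕ 2 = 2.
A winning move leaves total XOR = 0, i.e. changes one component's Grundy value g to g ⊕ X where X is the current total.
Heap A: need g' = 0⊕2 = 2. Options: 18−2→G=1, 18−5→G=1. Hits: 0.
Heap B: need g' = 2⊕2 = 0. Options: 22−1→G=3, 22−6→G=0, 22−7→G=1, 22−8→G=0, 22−9→G=5. Hits: 2.

2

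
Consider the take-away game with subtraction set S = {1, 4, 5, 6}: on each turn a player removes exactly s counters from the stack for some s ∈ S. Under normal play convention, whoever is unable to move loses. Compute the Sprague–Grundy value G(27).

G(0) = 0
G(1) = mex{0} = 1
G(2) = mex{1} = 0
G(3) = mex{0} = 1
G(4) = mex{1,0} = 2
G(5) = mex{2,1,0} = 3
G(6) = mex{3,0,1,0} = 2
G(7) = mex{2,1,0,1} = 3
G(8) = mex{3,2,1,0} = 4
G(9) = mex{4,3,2,1} = 0
G(10) = mex{0,2,3,2} = 1
G(11) = mex{1,3,2,3} = 0
G(12) = mex{0,4,3,2} = 1
G(13) = mex{1,0,4,3} = 2
G(14) = mex{2,1,0,4} = 3
G(15) = mex{3,0,1,0} = 2
G(16) = mex{2,1,0,1} = 3
G(17) = mex{3,2,1,0} = 4
G(18) = mex{4,3,2,1} = 0
G(19) = mex{0,2,3,2} = 1
G(20) = mex{1,3,2,3} = 0
G(21) = mex{0,4,3,2} = 1
G(22) = mex{1,0,4,3} = 2
G(23) = mex{2,1,0,4} = 3
G(24) = mex{3,0,1,0} = 2
G(25) = mex{2,1,0,1} = 3
G(26) = mex{3,2,1,0} = 4
G(27) = mex{4,3,2,1} = 0

0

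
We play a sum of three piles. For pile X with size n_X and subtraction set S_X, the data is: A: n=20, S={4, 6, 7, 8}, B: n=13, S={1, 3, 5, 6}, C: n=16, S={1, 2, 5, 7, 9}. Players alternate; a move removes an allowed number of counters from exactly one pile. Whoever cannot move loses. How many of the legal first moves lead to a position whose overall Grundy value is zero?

0

Pile A, S = {4, 6, 7, 8}:
G(0) = 0
G(1) = mex{} = 0
G(2) = mex{} = 0
G(3) = mex{} = 0
G(4) = mex{0} = 1
G(5) = mex{0} = 1
G(6) = mex{0,0} = 1
G(7) = mex{0,0,0} = 1
G(8) = mex{1,0,0,0} = 2
G(9) = mex{1,0,0,0} = 2
G(10) = mex{1,1,0,0} = 2
G(11) = mex{1,1,1,0} = 2
G(12) = mex{2,1,1,1} = 0
G(13) = mex{2,1,1,1} = 0
G(14) = mex{2,2,1,1} = 0
G(15) = mex{2,2,2,1} = 0
G(16) = mex{0,2,2,2} = 1
G(17) = mex{0,2,2,2} = 1
G(18) = mex{0,0,2,2} = 1
G(19) = mex{0,0,0,2} = 1
G(20) = mex{1,0,0,0} = 2
G_A(20) = 2.
Pile B, S = {1, 3, 5, 6}:
n :  0  1  2  3  4  5  6  7  8  9 10 11 12 13
G :  0  1  0  1  0  1  2  3  2  3  2  0  1  0
G_B(13) = 0.
Pile C, S = {1, 2, 5, 7, 9}:
n :  0  1  2  3  4  5  6  7  8  9 10 11 12 13 14 15 16
G :  0  1  2  0  1  2  0  1  2  3  4  5  3  4  0  1  2
G_C(16) = 2.
Combined Grundy value = 2 ⊕ 0 ⊕ 2 = 0.
A winning move leaves total XOR = 0, i.e. changes one component's Grundy value g to g ⊕ X where X is the current total.
Pile A: target g' = 2⊕0 = 2, but every legal move changes the Grundy value (mex property), so 0 moves.
Pile B: target g' = 0⊕0 = 0, but every legal move changes the Grundy value (mex property), so 0 moves.
Pile C: target g' = 2⊕0 = 2, but every legal move changes the Grundy value (mex property), so 0 moves.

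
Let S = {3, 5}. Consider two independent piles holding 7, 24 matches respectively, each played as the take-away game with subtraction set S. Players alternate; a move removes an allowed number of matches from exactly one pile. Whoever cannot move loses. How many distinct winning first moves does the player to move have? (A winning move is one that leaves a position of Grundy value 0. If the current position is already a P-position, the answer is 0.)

All piles use S = {3, 5}:
G(0) = 0
G(1) = mex{} = 0
G(2) = mex{} = 0
G(3) = mex{0} = 1
G(4) = mex{0} = 1
G(5) = mex{0,0} = 1
G(6) = mex{1,0} = 2
G(7) = mex{1,0} = 2
G(8) = mex{1,1} = 0
G(9) = mex{2,1} = 0
G(10) = mex{2,1} = 0
G(11) = mex{0,2} = 1
G(12) = mex{0,2} = 1
G(13) = mex{0,0} = 1
G(14) = mex{1,0} = 2
G(15) = mex{1,0} = 2
G(16) = mex{1,1} = 0
G(17) = mex{2,1} = 0
G(18) = mex{2,1} = 0
G(19) = mex{0,2} = 1
G(20) = mex{0,2} = 1
G(21) = mex{0,0} = 1
G(22) = mex{1,0} = 2
G(23) = mex{1,0} = 2
G(24) = mex{1,1} = 0
Pile A: G(7) = 2.
Pile B: G(24) = 0.
Combined Grundy value = 2 ⊕ 0 = 2.
A winning move leaves total XOR = 0, i.e. changes one component's Grundy value g to g ⊕ X where X is the current total.
Pile A: need g' = 2⊕2 = 0. Options: 7−3→G=1, 7−5→G=0. Hits: 1.
Pile B: need g' = 0⊕2 = 2. Options: 24−3→G=1, 24−5→G=1. Hits: 0.

1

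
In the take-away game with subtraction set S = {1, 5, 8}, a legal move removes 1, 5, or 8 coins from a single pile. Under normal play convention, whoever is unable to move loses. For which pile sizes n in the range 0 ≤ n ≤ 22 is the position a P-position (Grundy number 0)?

0, 2, 4, 6, 13, 15, 17, 19

n :  0  1  2  3  4  5  6  7  8  9 10 11 12 13 14 15 16 17 18 19 20 21 22
G :  0  1  0  1  0  1  0  1  2  3  2  3  2  0  1  0  1  0  1  0  1  2  3
P-positions are exactly the n with G(n) = 0.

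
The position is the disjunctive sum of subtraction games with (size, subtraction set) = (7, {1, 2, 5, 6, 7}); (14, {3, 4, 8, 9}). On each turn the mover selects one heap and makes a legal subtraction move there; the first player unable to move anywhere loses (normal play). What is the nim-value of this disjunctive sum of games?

4

Heap A, S = {1, 2, 5, 6, 7}:
n : 0 1 2 3 4 5 6 7
G : 0 1 2 0 1 2 3 4
G_A(7) = 4.
Heap B, S = {3, 4, 8, 9}:
G(0) = 0
G(1) = mex{} = 0
G(2) = mex{} = 0
G(3) = mex{0} = 1
G(4) = mex{0,0} = 1
G(5) = mex{0,0} = 1
G(6) = mex{1,0} = 2
G(7) = mex{1,1} = 0
G(8) = mex{1,1,0} = 2
G(9) = mex{2,1,0,0} = 3
G(10) = mex{0,2,0,0} = 1
G(11) = mex{2,0,1,0} = 3
G(12) = mex{3,2,1,1} = 0
G(13) = mex{1,3,1,1} = 0
G(14) = mex{3,1,2,1} = 0
G_B(14) = 0.
Combined Grundy value = 4 ⊕ 0 = 4.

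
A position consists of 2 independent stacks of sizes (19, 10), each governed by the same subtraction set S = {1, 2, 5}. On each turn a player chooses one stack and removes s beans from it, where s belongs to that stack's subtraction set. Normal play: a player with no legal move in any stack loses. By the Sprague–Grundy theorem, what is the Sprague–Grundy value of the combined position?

All stacks use S = {1, 2, 5}:
G(0) = 0
G(1) = mex{0} = 1
G(2) = mex{1,0} = 2
G(3) = mex{2,1} = 0
G(4) = mex{0,2} = 1
G(5) = mex{1,0,0} = 2
G(6) = mex{2,1,1} = 0
G(7) = mex{0,2,2} = 1
G(8) = mex{1,0,0} = 2
G(9) = mex{2,1,1} = 0
G(10) = mex{0,2,2} = 1
G(11) = mex{1,0,0} = 2
G(12) = mex{2,1,1} = 0
G(13) = mex{0,2,2} = 1
G(14) = mex{1,0,0} = 2
G(15) = mex{2,1,1} = 0
G(16) = mex{0,2,2} = 1
G(17) = mex{1,0,0} = 2
G(18) = mex{2,1,1} = 0
G(19) = mex{0,2,2} = 1
Stack A: G(19) = 1.
Stack B: G(10) = 1.
Combined Grundy value = 1 ⊕ 1 = 0.

0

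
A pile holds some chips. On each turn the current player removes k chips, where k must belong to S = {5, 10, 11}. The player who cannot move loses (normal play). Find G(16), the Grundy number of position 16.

0

n :  0  1  2  3  4  5  6  7  8  9 10 11 12 13 14 15 16
G :  0  0  0  0  0  1  1  1  1  1  2  2  2  2  2  3  0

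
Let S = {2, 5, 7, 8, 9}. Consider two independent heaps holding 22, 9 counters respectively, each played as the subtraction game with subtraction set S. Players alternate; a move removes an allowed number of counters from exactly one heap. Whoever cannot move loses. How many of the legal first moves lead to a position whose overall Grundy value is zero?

All heaps use S = {2, 5, 7, 8, 9}:
n :  0  1  2  3  4  5  6  7  8  9 10 11 12 13 14 15 16 17 18 19 20 21 22
G :  0  0  1  1  0  2  1  3  2  2  3  3  4  4  0  0  1  1  0  2  1  3  2
Heap A: G(22) = 2.
Heap B: G(9) = 2.
Combined Grundy value = 2 ⊕ 2 = 0.
A winning move leaves total XOR = 0, i.e. changes one component's Grundy value g to g ⊕ X where X is the current total.
Heap A: target g' = 2⊕0 = 2, but every legal move changes the Grundy value (mex property), so 0 moves.
Heap B: target g' = 2⊕0 = 2, but every legal move changes the Grundy value (mex property), so 0 moves.

0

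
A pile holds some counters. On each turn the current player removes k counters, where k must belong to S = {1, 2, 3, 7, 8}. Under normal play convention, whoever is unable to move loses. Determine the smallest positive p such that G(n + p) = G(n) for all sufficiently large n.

G(0) = 0
G(1) = mex{0} = 1
G(2) = mex{1,0} = 2
G(3) = mex{2,1,0} = 3
G(4) = mex{3,2,1} = 0
G(5) = mex{0,3,2} = 1
G(6) = mex{1,0,3} = 2
G(7) = mex{2,1,0,0} = 3
G(8) = mex{3,2,1,1,0} = 4
G(9) = mex{4,3,2,2,1} = 0
G(10) = mex{0,4,3,3,2} = 1
G(11) = mex{1,0,4,0,3} = 2
G(12) = mex{2,1,0,1,0} = 3
G(13) = mex{3,2,1,2,1} = 0
G(14) = mex{0,3,2,3,2} = 1
G(15) = mex{1,0,3,4,3} = 2
G(16) = mex{2,1,0,0,4} = 3
G(17) = mex{3,2,1,1,0} = 4
G(18) = mex{4,3,2,2,1} = 0
G(19) = mex{0,4,3,3,2} = 1
G(n+9) = G(n) holds for n = 0,…,7 (a full window of length max(S) = 8), so the sequence is purely periodic with period 9.

9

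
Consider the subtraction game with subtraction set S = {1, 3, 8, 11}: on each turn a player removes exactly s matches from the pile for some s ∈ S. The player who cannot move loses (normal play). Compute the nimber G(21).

1

G(0) = 0
G(1) = mex{0} = 1
G(2) = mex{1} = 0
G(3) = mex{0,0} = 1
G(4) = mex{1,1} = 0
G(5) = mex{0,0} = 1
G(6) = mex{1,1} = 0
G(7) = mex{0,0} = 1
G(8) = mex{1,1,0} = 2
G(9) = mex{2,0,1} = 3
G(10) = mex{3,1,0} = 2
G(11) = mex{2,2,1,0} = 3
G(12) = mex{3,3,0,1} = 2
G(13) = mex{2,2,1,0} = 3
G(14) = mex{3,3,0,1} = 2
G(15) = mex{2,2,1,0} = 3
G(16) = mex{3,3,2,1} = 0
G(17) = mex{0,2,3,0} = 1
G(18) = mex{1,3,2,1} = 0
G(19) = mex{0,0,3,2} = 1
G(20) = mex{1,1,2,3} = 0
G(21) = mex{0,0,3,2} = 1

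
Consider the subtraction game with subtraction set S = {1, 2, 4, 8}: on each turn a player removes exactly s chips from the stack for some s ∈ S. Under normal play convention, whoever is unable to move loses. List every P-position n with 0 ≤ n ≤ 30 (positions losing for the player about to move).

n :  0  1  2  3  4  5  6  7  8  9 10 11 12 13 14 15 16 17 18 19 20 21 22 23 24 25 26 27 28 29 30
G :  0  1  2  0  1  2  0  1  2  0  1  2  0  1  2  0  1  2  0  1  2  0  1  2  0  1  2  0  1  2  0
P-positions are exactly the n with G(n) = 0.

0, 3, 6, 9, 12, 15, 18, 21, 24, 27, 30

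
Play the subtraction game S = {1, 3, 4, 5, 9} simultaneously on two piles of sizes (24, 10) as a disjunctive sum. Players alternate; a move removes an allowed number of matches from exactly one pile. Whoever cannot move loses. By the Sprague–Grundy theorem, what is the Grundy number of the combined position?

All piles use S = {1, 3, 4, 5, 9}:
G(0) = 0
G(1) = mex{0} = 1
G(2) = mex{1} = 0
G(3) = mex{0,0} = 1
G(4) = mex{1,1,0} = 2
G(5) = mex{2,0,1,0} = 3
G(6) = mex{3,1,0,1} = 2
G(7) = mex{2,2,1,0} = 3
G(8) = mex{3,3,2,1} = 0
G(9) = mex{0,2,3,2,0} = 1
G(10) = mex{1,3,2,3,1} = 0
G(11) = mex{0,0,3,2,0} = 1
G(12) = mex{1,1,0,3,1} = 2
G(13) = mex{2,0,1,0,2} = 3
G(14) = mex{3,1,0,1,3} = 2
G(15) = mex{2,2,1,0,2} = 3
G(16) = mex{3,3,2,1,3} = 0
G(17) = mex{0,2,3,2,0} = 1
G(18) = mex{1,3,2,3,1} = 0
G(19) = mex{0,0,3,2,0} = 1
G(20) = mex{1,1,0,3,1} = 2
G(21) = mex{2,0,1,0,2} = 3
G(22) = mex{3,1,0,1,3} = 2
G(23) = mex{2,2,1,0,2} = 3
G(24) = mex{3,3,2,1,3} = 0
Pile A: G(24) = 0.
Pile B: G(10) = 0.
Combined Grundy value = 0 ⊕ 0 = 0.

0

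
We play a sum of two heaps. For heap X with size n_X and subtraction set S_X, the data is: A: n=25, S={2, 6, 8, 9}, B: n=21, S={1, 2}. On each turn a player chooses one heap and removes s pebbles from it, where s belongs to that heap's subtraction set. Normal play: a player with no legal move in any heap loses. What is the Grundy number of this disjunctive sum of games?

Heap A, S = {2, 6, 8, 9}:
n :  0  1  2  3  4  5  6  7  8  9 10 11 12 13 14 15 16 17 18 19 20 21 22 23 24 25
G :  0  0  1  1  0  0  1  1  2  2  3  3  2  2  3  0  0  1  1  0  0  1  1  2  2  3
G_A(25) = 3.
Heap B, S = {1, 2}:
n :  0  1  2  3  4  5  6  7  8  9 10 11 12 13 14 15 16 17 18 19 20 21
G :  0  1  2  0  1  2  0  1  2  0  1  2  0  1  2  0  1  2  0  1  2  0
G_B(21) = 0.
Combined Grundy value = 3 ⊕ 0 = 3.

3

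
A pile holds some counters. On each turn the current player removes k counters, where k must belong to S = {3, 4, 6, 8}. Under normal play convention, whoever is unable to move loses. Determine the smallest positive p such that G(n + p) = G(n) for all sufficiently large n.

11

G(0) = 0
G(1) = mex{} = 0
G(2) = mex{} = 0
G(3) = mex{0} = 1
G(4) = mex{0,0} = 1
G(5) = mex{0,0} = 1
G(6) = mex{1,0,0} = 2
G(7) = mex{1,1,0} = 2
G(8) = mex{1,1,0,0} = 2
G(9) = mex{2,1,1,0} = 3
G(10) = mex{2,2,1,0} = 3
G(11) = mex{2,2,1,1} = 0
G(12) = mex{3,2,2,1} = 0
G(13) = mex{3,3,2,1} = 0
G(14) = mex{0,3,2,2} = 1
G(15) = mex{0,0,3,2} = 1
G(16) = mex{0,0,3,2} = 1
G(17) = mex{1,0,0,3} = 2
G(18) = mex{1,1,0,3} = 2
G(19) = mex{1,1,0,0} = 2
G(20) = mex{2,1,1,0} = 3
G(21) = mex{2,2,1,0} = 3
G(22) = mex{2,2,1,1} = 0
G(23) = mex{3,2,2,1} = 0
G(n+11) = G(n) holds for n = 0,…,7 (a full window of length max(S) = 8), so the sequence is purely periodic with period 11.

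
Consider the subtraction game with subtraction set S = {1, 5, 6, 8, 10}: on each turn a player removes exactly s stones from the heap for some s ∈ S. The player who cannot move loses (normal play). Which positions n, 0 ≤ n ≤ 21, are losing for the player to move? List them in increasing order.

G(0) = 0
G(1) = mex{0} = 1
G(2) = mex{1} = 0
G(3) = mex{0} = 1
G(4) = mex{1} = 0
G(5) = mex{0,0} = 1
G(6) = mex{1,1,0} = 2
G(7) = mex{2,0,1} = 3
G(8) = mex{3,1,0,0} = 2
G(9) = mex{2,0,1,1} = 3
G(10) = mex{3,1,0,0,0} = 2
G(11) = mex{2,2,1,1,1} = 0
G(12) = mex{0,3,2,0,0} = 1
G(13) = mex{1,2,3,1,1} = 0
G(14) = mex{0,3,2,2,0} = 1
G(15) = mex{1,2,3,3,1} = 0
G(16) = mex{0,0,2,2,2} = 1
G(17) = mex{1,1,0,3,3} = 2
G(18) = mex{2,0,1,2,2} = 3
G(19) = mex{3,1,0,0,3} = 2
G(20) = mex{2,0,1,1,2} = 3
G(21) = mex{3,1,0,0,0} = 2
P-positions are exactly the n with G(n) = 0.

0, 2, 4, 11, 13, 15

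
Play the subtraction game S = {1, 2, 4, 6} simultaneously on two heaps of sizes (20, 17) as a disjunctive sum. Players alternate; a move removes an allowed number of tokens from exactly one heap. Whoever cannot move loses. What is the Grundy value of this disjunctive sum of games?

0

All heaps use S = {1, 2, 4, 6}:
n :  0  1  2  3  4  5  6  7  8  9 10 11 12 13 14 15 16 17 18 19 20
G :  0  1  2  0  1  2  3  4  0  1  2  0  1  2  3  4  0  1  2  0  1
Heap A: G(20) = 1.
Heap B: G(17) = 1.
Combined Grundy value = 1 ⊕ 1 = 0.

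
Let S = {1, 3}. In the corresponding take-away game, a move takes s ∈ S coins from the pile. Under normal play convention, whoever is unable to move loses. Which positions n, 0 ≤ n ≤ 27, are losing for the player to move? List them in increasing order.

0, 2, 4, 6, 8, 10, 12, 14, 16, 18, 20, 22, 24, 26

G(0) = 0
G(1) = mex{0} = 1
G(2) = mex{1} = 0
G(3) = mex{0,0} = 1
G(4) = mex{1,1} = 0
G(5) = mex{0,0} = 1
G(6) = mex{1,1} = 0
G(7) = mex{0,0} = 1
G(8) = mex{1,1} = 0
G(9) = mex{0,0} = 1
G(10) = mex{1,1} = 0
G(11) = mex{0,0} = 1
G(12) = mex{1,1} = 0
G(13) = mex{0,0} = 1
G(14) = mex{1,1} = 0
G(15) = mex{0,0} = 1
G(16) = mex{1,1} = 0
G(17) = mex{0,0} = 1
G(18) = mex{1,1} = 0
G(19) = mex{0,0} = 1
G(20) = mex{1,1} = 0
G(21) = mex{0,0} = 1
G(22) = mex{1,1} = 0
G(23) = mex{0,0} = 1
G(24) = mex{1,1} = 0
G(25) = mex{0,0} = 1
G(26) = mex{1,1} = 0
G(27) = mex{0,0} = 1
P-positions are exactly the n with G(n) = 0.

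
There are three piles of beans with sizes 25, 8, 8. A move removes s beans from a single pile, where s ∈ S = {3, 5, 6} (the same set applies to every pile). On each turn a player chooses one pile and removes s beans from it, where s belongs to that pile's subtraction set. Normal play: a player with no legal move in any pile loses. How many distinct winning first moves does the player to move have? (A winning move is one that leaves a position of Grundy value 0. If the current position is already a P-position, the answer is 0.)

4

All piles use S = {3, 5, 6}:
n :  0  1  2  3  4  5  6  7  8  9 10 11 12 13 14 15 16 17 18 19 20 21 22 23 24 25
G :  0  0  0  1  1  1  2  2  2  0  0  0  1  1  1  2  2  2  0  0  0  1  1  1  2  2
Pile A: G(25) = 2.
Pile B: G(8) = 2.
Pile C: G(8) = 2.
Combined Grundy value = 2 ⊕ 2 ⊕ 2 = 2.
A winning move leaves total XOR = 0, i.e. changes one component's Grundy value g to g ⊕ X where X is the current total.
Pile A: need g' = 2⊕2 = 0. Options: 25−3→G=1, 25−5→G=0, 25−6→G=0. Hits: 2.
Pile B: need g' = 2⊕2 = 0. Options: 8−3→G=1, 8−5→G=1, 8−6→G=0. Hits: 1.
Pile C: need g' = 2⊕2 = 0. Options: 8−3→G=1, 8−5→G=1, 8−6→G=0. Hits: 1.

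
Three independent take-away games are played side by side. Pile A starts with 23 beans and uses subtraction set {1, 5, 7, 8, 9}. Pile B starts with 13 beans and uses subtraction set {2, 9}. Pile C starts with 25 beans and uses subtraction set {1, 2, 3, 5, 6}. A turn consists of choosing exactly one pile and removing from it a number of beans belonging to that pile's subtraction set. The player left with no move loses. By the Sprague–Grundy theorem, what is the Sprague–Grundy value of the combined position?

1

Pile A, S = {1, 5, 7, 8, 9}:
G(0) = 0
G(1) = mex{0} = 1
G(2) = mex{1} = 0
G(3) = mex{0} = 1
G(4) = mex{1} = 0
G(5) = mex{0,0} = 1
G(6) = mex{1,1} = 0
G(7) = mex{0,0,0} = 1
G(8) = mex{1,1,1,0} = 2
G(9) = mex{2,0,0,1,0} = 3
G(10) = mex{3,1,1,0,1} = 2
G(11) = mex{2,0,0,1,0} = 3
G(12) = mex{3,1,1,0,1} = 2
G(13) = mex{2,2,0,1,0} = 3
G(14) = mex{3,3,1,0,1} = 2
G(15) = mex{2,2,2,1,0} = 3
G(16) = mex{3,3,3,2,1} = 0
G(17) = mex{0,2,2,3,2} = 1
G(18) = mex{1,3,3,2,3} = 0
G(19) = mex{0,2,2,3,2} = 1
G(20) = mex{1,3,3,2,3} = 0
G(21) = mex{0,0,2,3,2} = 1
G(22) = mex{1,1,3,2,3} = 0
G(23) = mex{0,0,0,3,2} = 1
G_A(23) = 1.
Pile B, S = {2, 9}:
n :  0  1  2  3  4  5  6  7  8  9 10 11 12 13
G :  0  0  1  1  0  0  1  1  0  2  1  0  0  1
G_B(13) = 1.
Pile C, S = {1, 2, 3, 5, 6}:
n :  0  1  2  3  4  5  6  7  8  9 10 11 12 13 14 15 16 17 18 19 20 21 22 23 24 25
G :  0  1  2  3  0  1  2  3  0  1  2  3  0  1  2  3  0  1  2  3  0  1  2  3  0  1
G_C(25) = 1.
Combined Grundy value = 1 ⊕ 1 ⊕ 1 = 1.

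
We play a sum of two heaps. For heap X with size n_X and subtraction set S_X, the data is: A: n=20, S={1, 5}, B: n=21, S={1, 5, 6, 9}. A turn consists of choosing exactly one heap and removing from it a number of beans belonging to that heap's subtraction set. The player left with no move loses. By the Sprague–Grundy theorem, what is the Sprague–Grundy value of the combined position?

Heap A, S = {1, 5}:
n :  0  1  2  3  4  5  6  7  8  9 10 11 12 13 14 15 16 17 18 19 20
G :  0  1  0  1  0  1  0  1  0  1  0  1  0  1  0  1  0  1  0  1  0
G_A(20) = 0.
Heap B, S = {1, 5, 6, 9}:
n :  0  1  2  3  4  5  6  7  8  9 10 11 12 13 14 15 16 17 18 19 20 21
G :  0  1  0  1  0  1  2  3  2  3  2  3  0  1  0  1  0  1  2  3  2  3
G_B(21) = 3.
Combined Grundy value = 0 ⊕ 3 = 3.

3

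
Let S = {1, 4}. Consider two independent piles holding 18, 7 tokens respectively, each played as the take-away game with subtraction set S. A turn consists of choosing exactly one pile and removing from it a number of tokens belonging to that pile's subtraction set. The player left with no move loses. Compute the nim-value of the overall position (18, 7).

All piles use S = {1, 4}:
G(0) = 0
G(1) = mex{0} = 1
G(2) = mex{1} = 0
G(3) = mex{0} = 1
G(4) = mex{1,0} = 2
G(5) = mex{2,1} = 0
G(6) = mex{0,0} = 1
G(7) = mex{1,1} = 0
G(8) = mex{0,2} = 1
G(9) = mex{1,0} = 2
G(10) = mex{2,1} = 0
G(11) = mex{0,0} = 1
G(12) = mex{1,1} = 0
G(13) = mex{0,2} = 1
G(14) = mex{1,0} = 2
G(15) = mex{2,1} = 0
G(16) = mex{0,0} = 1
G(17) = mex{1,1} = 0
G(18) = mex{0,2} = 1
Pile A: G(18) = 1.
Pile B: G(7) = 0.
Combined Grundy value = 1 ⊕ 0 = 1.

1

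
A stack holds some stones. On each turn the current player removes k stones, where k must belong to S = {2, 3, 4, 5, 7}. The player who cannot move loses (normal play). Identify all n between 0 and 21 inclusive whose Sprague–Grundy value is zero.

n :  0  1  2  3  4  5  6  7  8  9 10 11 12 13 14 15 16 17 18 19 20 21
G :  0  0  1  1  2  2  3  3  4  0  0  1  1  2  2  3  3  4  0  0  1  1
P-positions are exactly the n with G(n) = 0.

0, 1, 9, 10, 18, 19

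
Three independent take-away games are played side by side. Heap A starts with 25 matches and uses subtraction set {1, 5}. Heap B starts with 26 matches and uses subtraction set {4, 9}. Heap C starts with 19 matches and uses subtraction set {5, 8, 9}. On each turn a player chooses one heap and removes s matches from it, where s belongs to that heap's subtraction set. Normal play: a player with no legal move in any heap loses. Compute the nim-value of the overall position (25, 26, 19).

0

Heap A, S = {1, 5}:
G(0) = 0
G(1) = mex{0} = 1
G(2) = mex{1} = 0
G(3) = mex{0} = 1
G(4) = mex{1} = 0
G(5) = mex{0,0} = 1
G(6) = mex{1,1} = 0
G(7) = mex{0,0} = 1
G(8) = mex{1,1} = 0
G(9) = mex{0,0} = 1
G(10) = mex{1,1} = 0
G(11) = mex{0,0} = 1
G(12) = mex{1,1} = 0
G(13) = mex{0,0} = 1
G(14) = mex{1,1} = 0
G(15) = mex{0,0} = 1
G(16) = mex{1,1} = 0
G(17) = mex{0,0} = 1
G(18) = mex{1,1} = 0
G(19) = mex{0,0} = 1
G(20) = mex{1,1} = 0
G(21) = mex{0,0} = 1
G(22) = mex{1,1} = 0
G(23) = mex{0,0} = 1
G(24) = mex{1,1} = 0
G(25) = mex{0,0} = 1
G_A(25) = 1.
Heap B, S = {4, 9}:
G(0) = 0
G(1) = mex{} = 0
G(2) = mex{} = 0
G(3) = mex{} = 0
G(4) = mex{0} = 1
G(5) = mex{0} = 1
G(6) = mex{0} = 1
G(7) = mex{0} = 1
G(8) = mex{1} = 0
G(9) = mex{1,0} = 2
G(10) = mex{1,0} = 2
G(11) = mex{1,0} = 2
G(12) = mex{0,0} = 1
G(13) = mex{2,1} = 0
G(14) = mex{2,1} = 0
G(15) = mex{2,1} = 0
G(16) = mex{1,1} = 0
G(17) = mex{0,0} = 1
G(18) = mex{0,2} = 1
G(19) = mex{0,2} = 1
G(20) = mex{0,2} = 1
G(21) = mex{1,1} = 0
G(22) = mex{1,0} = 2
G(23) = mex{1,0} = 2
G(24) = mex{1,0} = 2
G(25) = mex{0,0} = 1
G(26) = mex{2,1} = 0
G_B(26) = 0.
Heap C, S = {5, 8, 9}:
G(0) = 0
G(1) = mex{} = 0
G(2) = mex{} = 0
G(3) = mex{} = 0
G(4) = mex{} = 0
G(5) = mex{0} = 1
G(6) = mex{0} = 1
G(7) = mex{0} = 1
G(8) = mex{0,0} = 1
G(9) = mex{0,0,0} = 1
G(10) = mex{1,0,0} = 2
G(11) = mex{1,0,0} = 2
G(12) = mex{1,0,0} = 2
G(13) = mex{1,1,0} = 2
G(14) = mex{1,1,1} = 0
G(15) = mex{2,1,1} = 0
G(16) = mex{2,1,1} = 0
G(17) = mex{2,1,1} = 0
G(18) = mex{2,2,1} = 0
G(19) = mex{0,2,2} = 1
G_C(19) = 1.
Combined Grundy value = 1 ⊕ 0 ⊕ 1 = 0.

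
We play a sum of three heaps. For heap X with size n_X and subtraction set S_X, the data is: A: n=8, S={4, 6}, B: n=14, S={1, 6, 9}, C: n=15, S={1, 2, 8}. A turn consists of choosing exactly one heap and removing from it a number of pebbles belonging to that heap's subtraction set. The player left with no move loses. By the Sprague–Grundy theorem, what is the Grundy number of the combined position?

2

Heap A, S = {4, 6}:
n : 0 1 2 3 4 5 6 7 8
G : 0 0 0 0 1 1 1 1 2
G_A(8) = 2.
Heap B, S = {1, 6, 9}:
n :  0  1  2  3  4  5  6  7  8  9 10 11 12 13 14
G :  0  1  0  1  0  1  2  0  1  2  3  2  0  1  0
G_B(14) = 0.
Heap C, S = {1, 2, 8}:
G(0) = 0
G(1) = mex{0} = 1
G(2) = mex{1,0} = 2
G(3) = mex{2,1} = 0
G(4) = mex{0,2} = 1
G(5) = mex{1,0} = 2
G(6) = mex{2,1} = 0
G(7) = mex{0,2} = 1
G(8) = mex{1,0,0} = 2
G(9) = mex{2,1,1} = 0
G(10) = mex{0,2,2} = 1
G(11) = mex{1,0,0} = 2
G(12) = mex{2,1,1} = 0
G(13) = mex{0,2,2} = 1
G(14) = mex{1,0,0} = 2
G(15) = mex{2,1,1} = 0
G_C(15) = 0.
Combined Grundy value = 2 ⊕ 0 ⊕ 0 = 2.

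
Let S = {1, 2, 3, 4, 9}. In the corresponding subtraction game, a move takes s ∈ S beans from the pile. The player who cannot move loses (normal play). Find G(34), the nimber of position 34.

n :  0  1  2  3  4  5  6  7  8  9 10 11 12 13 14 15 16 17 18 19 20 21 22 23 24 25 26 27 28 29 30 31 32 33 34
G :  0  1  2  3  4  0  1  2  3  4  0  1  2  3  4  0  1  2  3  4  0  1  2  3  4  0  1  2  3  4  0  1  2  3  4

4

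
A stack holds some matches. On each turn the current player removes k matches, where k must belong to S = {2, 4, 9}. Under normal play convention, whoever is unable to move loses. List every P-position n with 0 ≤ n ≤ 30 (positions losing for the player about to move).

0, 1, 6, 7, 12, 13, 18, 19, 24, 25, 30

G(0) = 0
G(1) = mex{} = 0
G(2) = mex{0} = 1
G(3) = mex{0} = 1
G(4) = mex{1,0} = 2
G(5) = mex{1,0} = 2
G(6) = mex{2,1} = 0
G(7) = mex{2,1} = 0
G(8) = mex{0,2} = 1
G(9) = mex{0,2,0} = 1
G(10) = mex{1,0,0} = 2
G(11) = mex{1,0,1} = 2
G(12) = mex{2,1,1} = 0
G(13) = mex{2,1,2} = 0
G(14) = mex{0,2,2} = 1
G(15) = mex{0,2,0} = 1
G(16) = mex{1,0,0} = 2
G(17) = mex{1,0,1} = 2
G(18) = mex{2,1,1} = 0
G(19) = mex{2,1,2} = 0
G(20) = mex{0,2,2} = 1
G(21) = mex{0,2,0} = 1
G(22) = mex{1,0,0} = 2
G(23) = mex{1,0,1} = 2
G(24) = mex{2,1,1} = 0
G(25) = mex{2,1,2} = 0
G(26) = mex{0,2,2} = 1
G(27) = mex{0,2,0} = 1
G(28) = mex{1,0,0} = 2
G(29) = mex{1,0,1} = 2
G(30) = mex{2,1,1} = 0
P-positions are exactly the n with G(n) = 0.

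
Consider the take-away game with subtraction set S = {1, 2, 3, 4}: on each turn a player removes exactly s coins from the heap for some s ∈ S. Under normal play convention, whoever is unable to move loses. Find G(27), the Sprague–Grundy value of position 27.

2

n :  0  1  2  3  4  5  6  7  8  9 10 11 12 13 14 15 16 17 18 19 20 21 22 23 24 25 26 27
G :  0  1  2  3  4  0  1  2  3  4  0  1  2  3  4  0  1  2  3  4  0  1  2  3  4  0  1  2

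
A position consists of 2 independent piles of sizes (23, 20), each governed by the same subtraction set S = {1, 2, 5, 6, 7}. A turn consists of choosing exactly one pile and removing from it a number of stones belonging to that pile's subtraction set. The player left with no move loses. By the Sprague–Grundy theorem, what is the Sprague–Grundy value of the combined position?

2

All piles use S = {1, 2, 5, 6, 7}:
G(0) = 0
G(1) = mex{0} = 1
G(2) = mex{1,0} = 2
G(3) = mex{2,1} = 0
G(4) = mex{0,2} = 1
G(5) = mex{1,0,0} = 2
G(6) = mex{2,1,1,0} = 3
G(7) = mex{3,2,2,1,0} = 4
G(8) = mex{4,3,0,2,1} = 5
G(9) = mex{5,4,1,0,2} = 3
G(10) = mex{3,5,2,1,0} = 4
G(11) = mex{4,3,3,2,1} = 0
G(12) = mex{0,4,4,3,2} = 1
G(13) = mex{1,0,5,4,3} = 2
G(14) = mex{2,1,3,5,4} = 0
G(15) = mex{0,2,4,3,5} = 1
G(16) = mex{1,0,0,4,3} = 2
G(17) = mex{2,1,1,0,4} = 3
G(18) = mex{3,2,2,1,0} = 4
G(19) = mex{4,3,0,2,1} = 5
G(20) = mex{5,4,1,0,2} = 3
G(21) = mex{3,5,2,1,0} = 4
G(22) = mex{4,3,3,2,1} = 0
G(23) = mex{0,4,4,3,2} = 1
Pile A: G(23) = 1.
Pile B: G(20) = 3.
Combined Grundy value = 1 ⊕ 3 = 2.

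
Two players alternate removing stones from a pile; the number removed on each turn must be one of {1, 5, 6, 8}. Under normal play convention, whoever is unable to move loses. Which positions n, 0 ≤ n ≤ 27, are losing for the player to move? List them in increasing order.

n :  0  1  2  3  4  5  6  7  8  9 10 11 12 13 14 15 16 17 18 19 20 21 22 23 24 25 26 27
G :  0  1  0  1  0  1  2  3  2  3  2  0  1  0  1  0  1  2  3  2  3  2  0  1  0  1  0  1
P-positions are exactly the n with G(n) = 0.

0, 2, 4, 11, 13, 15, 22, 24, 26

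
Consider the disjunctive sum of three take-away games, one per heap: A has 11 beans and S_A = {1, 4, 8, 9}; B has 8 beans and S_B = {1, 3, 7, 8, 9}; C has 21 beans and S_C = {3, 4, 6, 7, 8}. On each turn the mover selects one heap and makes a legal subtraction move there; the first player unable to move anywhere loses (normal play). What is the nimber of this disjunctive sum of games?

3

Heap A, S = {1, 4, 8, 9}:
n :  0  1  2  3  4  5  6  7  8  9 10 11
G :  0  1  0  1  2  0  1  0  1  2  3  2
G_A(11) = 2.
Heap B, S = {1, 3, 7, 8, 9}:
G(0) = 0
G(1) = mex{0} = 1
G(2) = mex{1} = 0
G(3) = mex{0,0} = 1
G(4) = mex{1,1} = 0
G(5) = mex{0,0} = 1
G(6) = mex{1,1} = 0
G(7) = mex{0,0,0} = 1
G(8) = mex{1,1,1,0} = 2
G_B(8) = 2.
Heap C, S = {3, 4, 6, 7, 8}:
n :  0  1  2  3  4  5  6  7  8  9 10 11 12 13 14 15 16 17 18 19 20 21
G :  0  0  0  1  1  1  2  2  2  3  3  0  0  0  1  1  1  2  2  2  3  3
G_C(21) = 3.
Combined Grundy value = 2 ⊕ 2 ⊕ 3 = 3.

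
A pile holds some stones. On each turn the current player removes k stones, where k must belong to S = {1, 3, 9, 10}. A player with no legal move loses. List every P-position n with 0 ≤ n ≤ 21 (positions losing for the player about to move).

n :  0  1  2  3  4  5  6  7  8  9 10 11 12 13 14 15 16 17 18 19 20 21
G :  0  1  0  1  0  1  0  1  0  1  2  3  2  3  2  3  2  3  2  0  1  0
P-positions are exactly the n with G(n) = 0.

0, 2, 4, 6, 8, 19, 21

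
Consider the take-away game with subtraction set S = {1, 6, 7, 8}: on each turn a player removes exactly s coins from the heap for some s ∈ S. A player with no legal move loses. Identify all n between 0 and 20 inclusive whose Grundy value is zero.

0, 2, 4, 13, 15, 17

n :  0  1  2  3  4  5  6  7  8  9 10 11 12 13 14 15 16 17 18 19 20
G :  0  1  0  1  0  1  2  3  2  3  2  3  4  0  1  0  1  0  1  2  3
P-positions are exactly the n with G(n) = 0.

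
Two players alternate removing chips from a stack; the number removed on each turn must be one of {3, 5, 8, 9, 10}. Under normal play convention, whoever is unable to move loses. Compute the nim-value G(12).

n :  0  1  2  3  4  5  6  7  8  9 10 11 12
G :  0  0  0  1  1  1  2  2  2  3  3  3  4

4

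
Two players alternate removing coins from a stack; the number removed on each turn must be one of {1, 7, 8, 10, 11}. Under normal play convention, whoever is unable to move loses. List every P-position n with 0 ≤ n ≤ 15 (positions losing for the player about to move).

G(0) = 0
G(1) = mex{0} = 1
G(2) = mex{1} = 0
G(3) = mex{0} = 1
G(4) = mex{1} = 0
G(5) = mex{0} = 1
G(6) = mex{1} = 0
G(7) = mex{0,0} = 1
G(8) = mex{1,1,0} = 2
G(9) = mex{2,0,1} = 3
G(10) = mex{3,1,0,0} = 2
G(11) = mex{2,0,1,1,0} = 3
G(12) = mex{3,1,0,0,1} = 2
G(13) = mex{2,0,1,1,0} = 3
G(14) = mex{3,1,0,0,1} = 2
G(15) = mex{2,2,1,1,0} = 3
P-positions are exactly the n with G(n) = 0.

0, 2, 4, 6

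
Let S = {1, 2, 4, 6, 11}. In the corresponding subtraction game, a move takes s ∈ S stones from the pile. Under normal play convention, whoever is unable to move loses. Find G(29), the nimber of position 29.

0

G(0) = 0
G(1) = mex{0} = 1
G(2) = mex{1,0} = 2
G(3) = mex{2,1} = 0
G(4) = mex{0,2,0} = 1
G(5) = mex{1,0,1} = 2
G(6) = mex{2,1,2,0} = 3
G(7) = mex{3,2,0,1} = 4
G(8) = mex{4,3,1,2} = 0
G(9) = mex{0,4,2,0} = 1
G(10) = mex{1,0,3,1} = 2
G(11) = mex{2,1,4,2,0} = 3
G(12) = mex{3,2,0,3,1} = 4
G(13) = mex{4,3,1,4,2} = 0
G(14) = mex{0,4,2,0,0} = 1
G(15) = mex{1,0,3,1,1} = 2
G(16) = mex{2,1,4,2,2} = 0
G(17) = mex{0,2,0,3,3} = 1
G(18) = mex{1,0,1,4,4} = 2
G(19) = mex{2,1,2,0,0} = 3
G(20) = mex{3,2,0,1,1} = 4
G(21) = mex{4,3,1,2,2} = 0
G(22) = mex{0,4,2,0,3} = 1
G(23) = mex{1,0,3,1,4} = 2
G(24) = mex{2,1,4,2,0} = 3
G(25) = mex{3,2,0,3,1} = 4
G(26) = mex{4,3,1,4,2} = 0
G(27) = mex{0,4,2,0,0} = 1
G(28) = mex{1,0,3,1,1} = 2
G(29) = mex{2,1,4,2,2} = 0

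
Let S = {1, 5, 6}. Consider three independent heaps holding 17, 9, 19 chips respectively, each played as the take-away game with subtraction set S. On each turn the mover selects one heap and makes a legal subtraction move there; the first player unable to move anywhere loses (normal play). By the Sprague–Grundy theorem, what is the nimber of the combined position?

All heaps use S = {1, 5, 6}:
G(0) = 0
G(1) = mex{0} = 1
G(2) = mex{1} = 0
G(3) = mex{0} = 1
G(4) = mex{1} = 0
G(5) = mex{0,0} = 1
G(6) = mex{1,1,0} = 2
G(7) = mex{2,0,1} = 3
G(8) = mex{3,1,0} = 2
G(9) = mex{2,0,1} = 3
G(10) = mex{3,1,0} = 2
G(11) = mex{2,2,1} = 0
G(12) = mex{0,3,2} = 1
G(13) = mex{1,2,3} = 0
G(14) = mex{0,3,2} = 1
G(15) = mex{1,2,3} = 0
G(16) = mex{0,0,2} = 1
G(17) = mex{1,1,0} = 2
G(18) = mex{2,0,1} = 3
G(19) = mex{3,1,0} = 2
Heap A: G(17) = 2.
Heap B: G(9) = 3.
Heap C: G(19) = 2.
Combined Grundy value = 2 ⊕ 3 ⊕ 2 = 3.

3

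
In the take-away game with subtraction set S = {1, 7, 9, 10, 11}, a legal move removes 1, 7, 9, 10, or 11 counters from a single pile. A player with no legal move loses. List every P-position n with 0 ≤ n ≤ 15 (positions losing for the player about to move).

0, 2, 4, 6, 8

n :  0  1  2  3  4  5  6  7  8  9 10 11 12 13 14 15
G :  0  1  0  1  0  1  0  1  0  1  2  3  2  3  2  3
P-positions are exactly the n with G(n) = 0.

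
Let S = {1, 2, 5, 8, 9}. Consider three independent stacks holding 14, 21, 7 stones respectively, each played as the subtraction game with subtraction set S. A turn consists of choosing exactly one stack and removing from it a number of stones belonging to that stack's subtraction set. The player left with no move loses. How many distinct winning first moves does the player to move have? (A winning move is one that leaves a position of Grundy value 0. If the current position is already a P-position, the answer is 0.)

All stacks use S = {1, 2, 5, 8, 9}:
n :  0  1  2  3  4  5  6  7  8  9 10 11 12 13 14 15 16 17 18 19 20 21
G :  0  1  2  0  1  2  0  1  2  3  0  1  2  0  1  2  0  1  2  3  0  1
Stack A: G(14) = 1.
Stack B: G(21) = 1.
Stack C: G(7) = 1.
Combined Grundy value = 1 ⊕ 1 ⊕ 1 = 1.
A winning move leaves total XOR = 0, i.e. changes one component's Grundy value g to g ⊕ X where X is the current total.
Stack A: need g' = 1⊕1 = 0. Options: 14−1→G=0, 14−2→G=2, 14−5→G=3, 14−8→G=0, 14−9→G=2. Hits: 2.
Stack B: need g' = 1⊕1 = 0. Options: 21−1→G=0, 21−2→G=3, 21−5→G=0, 21−8→G=0, 21−9→G=2. Hits: 3.
Stack C: need g' = 1⊕1 = 0. Options: 7−1→G=0, 7−2→G=2, 7−5→G=2. Hits: 1.

6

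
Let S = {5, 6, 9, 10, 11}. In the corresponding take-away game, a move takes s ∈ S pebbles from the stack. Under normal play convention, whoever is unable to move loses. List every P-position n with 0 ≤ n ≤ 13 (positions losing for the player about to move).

0, 1, 2, 3, 4

n :  0  1  2  3  4  5  6  7  8  9 10 11 12 13
G :  0  0  0  0  0  1  1  1  1  1  2  2  2  2
P-positions are exactly the n with G(n) = 0.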